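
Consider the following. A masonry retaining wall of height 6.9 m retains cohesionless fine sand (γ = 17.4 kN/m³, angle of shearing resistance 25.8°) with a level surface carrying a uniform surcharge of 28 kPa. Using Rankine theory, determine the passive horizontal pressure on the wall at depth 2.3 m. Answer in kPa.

K_p = (1 + sin φ)/(1 − sin φ) = 2.541.
σ_v = γz + q = 17.4 × 2.3 + 28 = 68.02 kPa.
σ_h = K_p σ_v = 2.541 × 68.02 = 172.9 kPa.

173 kPa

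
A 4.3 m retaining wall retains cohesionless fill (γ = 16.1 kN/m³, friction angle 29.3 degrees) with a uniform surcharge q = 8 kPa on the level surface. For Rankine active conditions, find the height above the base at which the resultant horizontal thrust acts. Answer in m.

1.57 m

K_a = 0.3428.
Triangular part P₁ = ½K_aγH² = 51.03 at H/3 = 1.433 m; rectangular part P₂ = K_a q H = 11.79 at H/2 = 2.150 m.
ȳ = (P₁·1.433 + P₂·2.150)/(P₁+P₂) = 1.568 m.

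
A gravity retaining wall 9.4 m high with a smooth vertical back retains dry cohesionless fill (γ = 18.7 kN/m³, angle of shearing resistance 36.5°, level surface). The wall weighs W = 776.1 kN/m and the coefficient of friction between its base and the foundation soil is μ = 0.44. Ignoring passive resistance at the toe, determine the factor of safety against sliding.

K_a = tan²(45° − 36.5°/2) = 0.2541.
P_a = ½K_aγH² = 0.5×0.2541×18.7×9.4² = 209.9 kN/m, acting at H/3 = 3.133 m above the base.
FS_sliding = μW / P_a = 0.44×776.1 / 209.9 = 1.627.

1.63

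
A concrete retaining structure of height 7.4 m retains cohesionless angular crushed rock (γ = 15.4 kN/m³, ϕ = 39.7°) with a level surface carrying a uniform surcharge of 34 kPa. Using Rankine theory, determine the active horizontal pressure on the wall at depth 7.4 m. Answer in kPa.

32.6 kPa

K_a = (1 − sin φ)/(1 + sin φ) = 0.2204.
σ_v = γz + q = 15.4 × 7.4 + 34 = 148.0 kPa.
σ_h = K_a σ_v = 0.2204 × 148.0 = 32.61 kPa.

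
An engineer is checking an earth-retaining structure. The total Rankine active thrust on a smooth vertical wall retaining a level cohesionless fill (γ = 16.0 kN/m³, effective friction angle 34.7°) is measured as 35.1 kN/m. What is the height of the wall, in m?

4.00 m

K_a = 0.2745. P_a = ½ K_a γ H² ⇒ H = √(2P_a/(K_a γ)).
H = √(2×35.1/(0.2745×16.0)) = 3.998 m.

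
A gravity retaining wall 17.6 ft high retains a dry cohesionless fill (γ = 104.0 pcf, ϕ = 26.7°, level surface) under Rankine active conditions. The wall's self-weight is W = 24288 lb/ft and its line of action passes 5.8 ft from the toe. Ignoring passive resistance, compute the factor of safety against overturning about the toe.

K_a = tan²(45° − 26.7°/2) = 0.3800.
P_a = ½K_aγH² = 0.5×0.3800×104.0×17.6² = 6120 lb/ft, acting at H/3 = 5.867 ft above the base.
Overturning moment M_o = P_a × H/3 = 6120 × 5.867 = 35910.
Resisting moment M_r = W × 5.8 = 24288 × 5.8 = 140900.
FS_overturning = M_r/M_o = 140900/35910 = 3.923.

3.92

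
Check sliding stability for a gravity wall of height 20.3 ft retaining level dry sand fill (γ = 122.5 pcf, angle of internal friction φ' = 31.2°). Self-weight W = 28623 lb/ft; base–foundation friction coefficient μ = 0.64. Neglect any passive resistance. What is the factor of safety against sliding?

2.29

K_a = tan²(45° − 31.2°/2) = 0.3175.
P_a = ½K_aγH² = 0.5×0.3175×122.5×20.3² = 8014 lb/ft, acting at H/3 = 6.767 ft above the base.
FS_sliding = μW / P_a = 0.64×28623 / 8014 = 2.286.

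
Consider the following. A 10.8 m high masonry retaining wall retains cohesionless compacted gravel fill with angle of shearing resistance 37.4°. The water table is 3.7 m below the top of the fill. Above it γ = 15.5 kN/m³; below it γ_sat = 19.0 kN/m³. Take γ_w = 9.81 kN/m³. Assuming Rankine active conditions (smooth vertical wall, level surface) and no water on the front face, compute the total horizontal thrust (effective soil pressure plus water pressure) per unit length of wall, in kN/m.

K_a = tan²(45° − φ/2) = 0.2443.
γ' = 19.0 − 9.81 = 9.190 kN/m³. Depth below WT = 7.1 m.
σ'_h at WT = K_a γ d_w = 14.01 kPa; at base = 14.01 + K_a γ' × 7.1 = 29.95 kPa.
P₁ (0–3.7 m) = ½×14.01×3.7 = 25.92. P₂ (3.7–10.8 m) = ½(14.01+29.95)×7.1 = 156.0.
P_w = ½ γ_w h₂² = 0.5×9.81×7.1² = 247.3. Total = 25.92+156.0+247.3 = 429.2 kN/m.

429 kN/m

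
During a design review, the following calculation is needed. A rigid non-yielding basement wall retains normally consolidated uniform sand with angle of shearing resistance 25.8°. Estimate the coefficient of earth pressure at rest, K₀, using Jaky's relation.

K₀ = 1 − sin φ' = 1 − sin 25.8° = 0.5648.

0.565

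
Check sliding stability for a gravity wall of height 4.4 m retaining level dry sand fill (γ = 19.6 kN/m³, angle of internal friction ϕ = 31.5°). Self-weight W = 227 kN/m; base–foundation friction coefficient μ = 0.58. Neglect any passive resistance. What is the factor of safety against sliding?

2.21

K_a = tan²(45° − 31.5°/2) = 0.3136.
P_a = ½K_aγH² = 0.5×0.3136×19.6×4.4² = 59.50 kN/m, acting at H/3 = 1.467 m above the base.
FS_sliding = μW / P_a = 0.58×227 / 59.50 = 2.213.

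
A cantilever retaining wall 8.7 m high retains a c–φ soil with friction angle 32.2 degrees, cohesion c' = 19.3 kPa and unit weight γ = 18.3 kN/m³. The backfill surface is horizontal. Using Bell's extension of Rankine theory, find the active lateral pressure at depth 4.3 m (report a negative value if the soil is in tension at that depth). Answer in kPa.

2.67 kPa

K_a = (1 − sin φ)/(1 + sin φ) = 0.3047.
σ_a = K_a γ z − 2c√K_a = 0.3047×18.3×4.3 − 2×19.3×0.5520 = 2.671 kPa.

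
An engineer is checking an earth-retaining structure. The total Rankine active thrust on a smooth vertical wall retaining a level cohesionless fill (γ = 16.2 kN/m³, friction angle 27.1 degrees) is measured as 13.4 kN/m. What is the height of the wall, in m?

K_a = 0.3741. P_a = ½ K_a γ H² ⇒ H = √(2P_a/(K_a γ)).
H = √(2×13.4/(0.3741×16.2)) = 2.103 m.

2.10 m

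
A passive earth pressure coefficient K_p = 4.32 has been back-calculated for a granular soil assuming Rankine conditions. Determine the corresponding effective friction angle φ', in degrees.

38.6°

K_p = (1+sin φ)/(1−sin φ) ⇒ sin φ = (K_p − 1)/(K_p + 1) = 0.6241.
φ = arcsin(0.6241) = 38.61°.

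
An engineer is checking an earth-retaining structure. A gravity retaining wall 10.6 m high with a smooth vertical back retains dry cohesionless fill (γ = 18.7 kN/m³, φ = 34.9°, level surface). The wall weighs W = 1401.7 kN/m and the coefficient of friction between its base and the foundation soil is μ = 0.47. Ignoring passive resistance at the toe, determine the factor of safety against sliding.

K_a = tan²(45° − 34.9°/2) = 0.2721.
P_a = ½K_aγH² = 0.5×0.2721×18.7×10.6² = 285.9 kN/m, acting at H/3 = 3.533 m above the base.
FS_sliding = μW / P_a = 0.47×1401.7 / 285.9 = 2.304.

2.30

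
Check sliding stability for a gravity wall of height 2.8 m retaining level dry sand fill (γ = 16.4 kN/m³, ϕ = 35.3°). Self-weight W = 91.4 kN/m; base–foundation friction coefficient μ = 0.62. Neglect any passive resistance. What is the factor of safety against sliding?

K_a = tan²(45° − 35.3°/2) = 0.2675.
P_a = ½K_aγH² = 0.5×0.2675×16.4×2.8² = 17.20 kN/m, acting at H/3 = 0.9333 m above the base.
FS_sliding = μW / P_a = 0.62×91.4 / 17.20 = 3.295.

3.29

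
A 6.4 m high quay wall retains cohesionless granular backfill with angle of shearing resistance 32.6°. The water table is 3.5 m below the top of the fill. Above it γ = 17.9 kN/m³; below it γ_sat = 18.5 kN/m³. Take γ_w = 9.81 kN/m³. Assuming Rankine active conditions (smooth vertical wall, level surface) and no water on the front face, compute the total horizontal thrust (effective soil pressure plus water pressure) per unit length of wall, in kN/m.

K_a = tan²(45° − φ/2) = 0.2997.
γ' = 18.5 − 9.81 = 8.690 kN/m³. Depth below WT = 2.9 m.
σ'_h at WT = K_a γ d_w = 18.78 kPa; at base = 18.78 + K_a γ' × 2.9 = 26.33 kPa.
P₁ (0–3.5 m) = ½×18.78×3.5 = 32.86. P₂ (3.5–6.4 m) = ½(18.78+26.33)×2.9 = 65.41.
P_w = ½ γ_w h₂² = 0.5×9.81×2.9² = 41.25. Total = 32.86+65.41+41.25 = 139.5 kN/m.

140 kN/m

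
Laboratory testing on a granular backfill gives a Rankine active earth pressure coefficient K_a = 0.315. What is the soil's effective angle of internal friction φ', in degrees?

31.4°

K_a = tan²(45° − φ/2) ⇒ 45° − φ/2 = arctan(√0.315) = 29.30°.
φ = 2(45° − 29.30°) = 31.39°.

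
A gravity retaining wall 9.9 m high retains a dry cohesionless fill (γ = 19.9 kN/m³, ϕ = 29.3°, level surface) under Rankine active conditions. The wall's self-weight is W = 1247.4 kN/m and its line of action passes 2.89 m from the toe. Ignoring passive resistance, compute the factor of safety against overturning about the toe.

K_a = tan²(45° − 29.3°/2) = 0.3428.
P_a = ½K_aγH² = 0.5×0.3428×19.9×9.9² = 334.3 kN/m, acting at H/3 = 3.300 m above the base.
Overturning moment M_o = P_a × H/3 = 334.3 × 3.300 = 1103.
Resisting moment M_r = W × 2.89 = 1247.4 × 2.89 = 3605.
FS_overturning = M_r/M_o = 3605/1103 = 3.267.

3.27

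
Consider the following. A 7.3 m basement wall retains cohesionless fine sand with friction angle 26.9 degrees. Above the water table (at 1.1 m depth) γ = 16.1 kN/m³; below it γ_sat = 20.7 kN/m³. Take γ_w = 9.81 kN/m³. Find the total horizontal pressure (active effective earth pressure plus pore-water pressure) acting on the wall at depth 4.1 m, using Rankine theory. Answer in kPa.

K_a = (1 − sin φ)/(1 + sin φ) = 0.3770.
γ' = 20.7 − 9.81 = 10.89 kN/m³.
Effective vertical stress at 4.1 m: σ'_v = 16.1×1.1 + 10.89×3.00 = 50.38 kPa.
σ'_h = K_a σ'_v = 0.3770 × 50.38 = 18.99 kPa; u = γ_w × 3.00 = 29.43 kPa.
Total σ_h = 18.99 + 29.43 = 48.42 kPa.

48.4 kPa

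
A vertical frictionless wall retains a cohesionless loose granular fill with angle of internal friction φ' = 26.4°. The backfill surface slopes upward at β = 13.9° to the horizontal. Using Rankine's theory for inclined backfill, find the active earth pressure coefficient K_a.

K_a = cos β · (cos β − √(cos²β − cos²φ)) / (cos β + √(cos²β − cos²φ)).
cos β = 0.9707, cos φ = 0.8957, √(cos²β − cos²φ) = 0.3742.
K_a = 0.9707 × (0.9707 − 0.3742)/(0.9707 + 0.3742) = 0.4306.

0.431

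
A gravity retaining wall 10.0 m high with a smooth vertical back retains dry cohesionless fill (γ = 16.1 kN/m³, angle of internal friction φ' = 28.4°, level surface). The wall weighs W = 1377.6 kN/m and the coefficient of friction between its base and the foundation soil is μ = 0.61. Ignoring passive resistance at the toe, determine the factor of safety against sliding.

2.94

K_a = tan²(45° − 28.4°/2) = 0.3554.
P_a = ½K_aγH² = 0.5×0.3554×16.1×10.0² = 286.1 kN/m, acting at H/3 = 3.333 m above the base.
FS_sliding = μW / P_a = 0.61×1377.6 / 286.1 = 2.938.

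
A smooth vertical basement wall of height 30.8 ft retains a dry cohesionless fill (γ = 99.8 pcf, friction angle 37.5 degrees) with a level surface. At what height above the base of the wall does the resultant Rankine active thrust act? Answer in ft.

K_a = 0.2432.
The pressure distribution is triangular, so the resultant acts at H/3 above the base = 30.8/3 = 10.27 ft.

10.3 ft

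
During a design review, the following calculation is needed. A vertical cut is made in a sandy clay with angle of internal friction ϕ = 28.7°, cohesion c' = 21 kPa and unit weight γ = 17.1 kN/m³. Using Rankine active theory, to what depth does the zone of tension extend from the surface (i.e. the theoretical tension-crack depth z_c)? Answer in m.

4.14 m

K_a = tan²(45° − 28.7°/2) = 0.3511; √K_a = 0.5926.
The active pressure is zero where K_a γ z = 2c√K_a, so z_c = 2c/(γ√K_a) = 2×21/(17.1×0.5926) = 4.145 m.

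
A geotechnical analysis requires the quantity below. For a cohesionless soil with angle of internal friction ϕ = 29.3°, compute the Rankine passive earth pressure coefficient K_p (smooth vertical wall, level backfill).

K_p = (1 + sin φ)/(1 − sin φ) = tan²(45° + 29.3°/2) = 2.917.

2.92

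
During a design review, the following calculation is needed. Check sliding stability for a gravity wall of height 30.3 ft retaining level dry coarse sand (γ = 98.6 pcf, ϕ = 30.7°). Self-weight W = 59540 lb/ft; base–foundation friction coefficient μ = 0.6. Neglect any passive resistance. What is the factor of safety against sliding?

2.44

K_a = tan²(45° − 30.7°/2) = 0.3240.
P_a = ½K_aγH² = 0.5×0.3240×98.6×30.3² = 14670 lb/ft, acting at H/3 = 10.10 ft above the base.
FS_sliding = μW / P_a = 0.6×59540 / 14670 = 2.436.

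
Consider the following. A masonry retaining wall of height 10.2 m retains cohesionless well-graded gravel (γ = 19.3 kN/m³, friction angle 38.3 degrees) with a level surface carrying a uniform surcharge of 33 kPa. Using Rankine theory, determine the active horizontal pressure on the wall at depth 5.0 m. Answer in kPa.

30.4 kPa

K_a = (1 − sin φ)/(1 + sin φ) = 0.2347.
σ_v = γz + q = 19.3 × 5.0 + 33 = 129.5 kPa.
σ_h = K_a σ_v = 0.2347 × 129.5 = 30.40 kPa.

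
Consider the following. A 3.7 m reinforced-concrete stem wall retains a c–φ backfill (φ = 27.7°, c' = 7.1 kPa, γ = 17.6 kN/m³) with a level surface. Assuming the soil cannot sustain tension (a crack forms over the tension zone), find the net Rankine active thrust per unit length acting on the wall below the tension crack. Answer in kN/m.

18.0 kN/m

K_a = 0.3653; √K_a = 0.6044.
Tension-crack depth z_c = 2c/(γ√K_a) = 2×7.1/(17.6×0.6044) = 1.335 m.
σ_a at base = K_a γ H − 2c√K_a = 0.3653×17.6×3.7 − 2×7.1×0.6044 = 15.21 kPa.
P_a = ½ × 15.21 × (H − z_c) = 0.5×15.21×2.365 = 17.98 kN/m.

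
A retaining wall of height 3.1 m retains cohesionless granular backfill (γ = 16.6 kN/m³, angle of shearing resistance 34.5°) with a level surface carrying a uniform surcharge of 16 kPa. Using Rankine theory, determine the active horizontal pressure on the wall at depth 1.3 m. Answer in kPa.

K_a = (1 − sin φ)/(1 + sin φ) = 0.2768.
σ_v = γz + q = 16.6 × 1.3 + 16 = 37.58 kPa.
σ_h = K_a σ_v = 0.2768 × 37.58 = 10.40 kPa.

10.4 kPa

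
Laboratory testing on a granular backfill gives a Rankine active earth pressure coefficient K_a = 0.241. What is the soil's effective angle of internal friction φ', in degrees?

K_a = tan²(45° − φ/2) ⇒ 45° − φ/2 = arctan(√0.241) = 26.15°.
φ = 2(45° − 26.15°) = 37.71°.

37.7°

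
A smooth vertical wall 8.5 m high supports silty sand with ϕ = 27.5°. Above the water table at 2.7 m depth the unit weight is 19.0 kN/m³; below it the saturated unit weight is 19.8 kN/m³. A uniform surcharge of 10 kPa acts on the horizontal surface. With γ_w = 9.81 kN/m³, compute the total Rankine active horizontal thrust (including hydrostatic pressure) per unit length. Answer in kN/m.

393 kN/m

K_a = tan²(45° − φ/2) = 0.3682.
γ' = 19.8 − 9.81 = 9.990 kN/m³. h₂ = H − d_w = 5.8 m.
σ'_h: at surface K_a·q = 3.682; at WT K_a(q+γd_w) = 22.57; at base K_a(q+γd_w+γ'h₂) = 43.91 kPa.
P₁ = ½(3.682+22.57)×2.7 = 35.44; P₂ = ½(22.57+43.91)×5.8 = 192.8; P_w = ½γ_w h₂² = 165.0.
Total = 35.44+192.8+165.0 = 393.2 kN/m.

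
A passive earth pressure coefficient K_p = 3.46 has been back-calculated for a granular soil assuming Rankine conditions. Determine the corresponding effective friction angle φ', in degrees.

33.5°

K_p = (1+sin φ)/(1−sin φ) ⇒ sin φ = (K_p − 1)/(K_p + 1) = 0.5516.
φ = arcsin(0.5516) = 33.47°.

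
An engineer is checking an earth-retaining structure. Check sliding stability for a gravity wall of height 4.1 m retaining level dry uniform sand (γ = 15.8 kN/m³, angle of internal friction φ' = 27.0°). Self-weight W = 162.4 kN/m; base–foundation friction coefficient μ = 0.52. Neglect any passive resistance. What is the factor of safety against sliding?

K_a = tan²(45° − 27.0°/2) = 0.3755.
P_a = ½K_aγH² = 0.5×0.3755×15.8×4.1² = 49.87 kN/m, acting at H/3 = 1.367 m above the base.
FS_sliding = μW / P_a = 0.52×162.4 / 49.87 = 1.693.

1.69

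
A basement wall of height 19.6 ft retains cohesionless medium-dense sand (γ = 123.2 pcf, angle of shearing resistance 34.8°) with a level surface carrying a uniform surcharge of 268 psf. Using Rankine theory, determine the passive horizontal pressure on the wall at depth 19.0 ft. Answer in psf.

K_p = (1 + sin φ)/(1 − sin φ) = 3.659.
σ_v = γz + q = 123.2 × 19.0 + 268 = 2609 psf.
σ_h = K_p σ_v = 3.659 × 2609 = 9545 psf.

9550 psf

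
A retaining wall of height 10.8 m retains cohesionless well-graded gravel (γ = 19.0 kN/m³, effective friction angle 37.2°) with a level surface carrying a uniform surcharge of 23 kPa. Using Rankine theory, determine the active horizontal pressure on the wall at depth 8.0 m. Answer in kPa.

43.1 kPa

K_a = (1 − sin φ)/(1 + sin φ) = 0.2464.
σ_v = γz + q = 19.0 × 8.0 + 23 = 175.0 kPa.
σ_h = K_a σ_v = 0.2464 × 175.0 = 43.12 kPa.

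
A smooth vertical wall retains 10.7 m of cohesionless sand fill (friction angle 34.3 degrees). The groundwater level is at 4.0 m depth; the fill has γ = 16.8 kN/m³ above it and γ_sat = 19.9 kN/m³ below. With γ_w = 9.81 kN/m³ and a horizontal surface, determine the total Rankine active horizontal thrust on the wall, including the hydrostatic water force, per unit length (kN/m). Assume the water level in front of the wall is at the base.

K_a = tan²(45° − φ/2) = 0.2792.
γ' = 19.9 − 9.81 = 10.09 kN/m³. Depth below WT = 6.7 m.
σ'_h at WT = K_a γ d_w = 18.76 kPa; at base = 18.76 + K_a γ' × 6.7 = 37.63 kPa.
P₁ (0–4.0 m) = ½×18.76×4.0 = 37.52. P₂ (4.0–10.7 m) = ½(18.76+37.63)×6.7 = 188.9.
P_w = ½ γ_w h₂² = 0.5×9.81×6.7² = 220.2. Total = 37.52+188.9+220.2 = 446.6 kN/m.

447 kN/m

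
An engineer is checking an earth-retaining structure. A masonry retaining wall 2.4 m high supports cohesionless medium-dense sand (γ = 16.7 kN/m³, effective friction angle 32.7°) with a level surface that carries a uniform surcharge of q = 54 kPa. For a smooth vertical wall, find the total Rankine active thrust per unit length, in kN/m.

53.0 kN/m

K_a = tan²(45° − φ/2) = 0.2985.
Soil triangle: ½ K_a γ H² = 0.5×0.2985×16.7×2.4² = 14.36 kN/m.
Surcharge rectangle: K_a q H = 0.2985×54×2.4 = 38.69 kN/m.
Total = 14.36 + 38.69 = 53.04 kN/m.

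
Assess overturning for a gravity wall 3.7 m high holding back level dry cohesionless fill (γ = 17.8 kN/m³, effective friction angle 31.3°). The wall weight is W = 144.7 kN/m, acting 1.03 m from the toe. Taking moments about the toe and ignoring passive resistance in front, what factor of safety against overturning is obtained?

K_a = tan²(45° − 31.3°/2) = 0.3162.
P_a = ½K_aγH² = 0.5×0.3162×17.8×3.7² = 38.53 kN/m, acting at H/3 = 1.233 m above the base.
Overturning moment M_o = P_a × H/3 = 38.53 × 1.233 = 47.52.
Resisting moment M_r = W × 1.03 = 144.7 × 1.03 = 149.0.
FS_overturning = M_r/M_o = 149.0/47.52 = 3.137.

3.14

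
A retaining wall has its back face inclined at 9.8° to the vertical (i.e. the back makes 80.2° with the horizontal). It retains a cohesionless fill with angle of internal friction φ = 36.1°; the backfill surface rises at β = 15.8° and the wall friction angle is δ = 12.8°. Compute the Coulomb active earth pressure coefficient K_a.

K_a = sin²(α+φ) / [sin²α · sin(α−δ) · (1 + √{sin(φ+δ)sin(φ−β) / (sin(α−δ)sin(α+β))})²].
With α = 80.2°, φ = 36.1°, δ = 12.8°, β = 15.8°: K_a = 0.3812.

0.381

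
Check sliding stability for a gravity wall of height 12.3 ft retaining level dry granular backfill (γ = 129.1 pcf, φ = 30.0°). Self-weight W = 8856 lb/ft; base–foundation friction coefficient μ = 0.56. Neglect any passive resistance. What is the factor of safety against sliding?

K_a = tan²(45° − 30.0°/2) = 0.3333.
P_a = ½K_aγH² = 0.5×0.3333×129.1×12.3² = 3255 lb/ft, acting at H/3 = 4.100 ft above the base.
FS_sliding = μW / P_a = 0.56×8856 / 3255 = 1.523.

1.52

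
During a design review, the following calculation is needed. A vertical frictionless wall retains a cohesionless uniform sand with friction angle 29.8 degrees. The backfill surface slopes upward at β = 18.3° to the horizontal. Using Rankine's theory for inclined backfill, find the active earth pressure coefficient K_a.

K_a = cos β · (cos β − √(cos²β − cos²φ)) / (cos β + √(cos²β − cos²φ)).
cos β = 0.9494, cos φ = 0.8678, √(cos²β − cos²φ) = 0.3852.
K_a = 0.9494 × (0.9494 − 0.3852)/(0.9494 + 0.3852) = 0.4014.

0.401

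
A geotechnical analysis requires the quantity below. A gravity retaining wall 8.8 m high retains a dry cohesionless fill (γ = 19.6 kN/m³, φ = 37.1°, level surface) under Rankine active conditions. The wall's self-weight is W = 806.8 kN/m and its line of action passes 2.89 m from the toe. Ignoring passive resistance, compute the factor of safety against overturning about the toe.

K_a = tan²(45° − 37.1°/2) = 0.2475.
P_a = ½K_aγH² = 0.5×0.2475×19.6×8.8² = 187.8 kN/m, acting at H/3 = 2.933 m above the base.
Overturning moment M_o = P_a × H/3 = 187.8 × 2.933 = 551.0.
Resisting moment M_r = W × 2.89 = 806.8 × 2.89 = 2332.
FS_overturning = M_r/M_o = 2332/551.0 = 4.232.

4.23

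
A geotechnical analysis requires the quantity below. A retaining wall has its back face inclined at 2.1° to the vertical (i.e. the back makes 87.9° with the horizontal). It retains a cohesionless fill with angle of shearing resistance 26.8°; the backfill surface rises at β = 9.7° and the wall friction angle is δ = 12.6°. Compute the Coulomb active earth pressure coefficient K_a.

0.411

K_a = sin²(α+φ) / [sin²α · sin(α−δ) · (1 + √{sin(φ+δ)sin(φ−β) / (sin(α−δ)sin(α+β))})²].
With α = 87.9°, φ = 26.8°, δ = 12.6°, β = 9.7°: K_a = 0.4114.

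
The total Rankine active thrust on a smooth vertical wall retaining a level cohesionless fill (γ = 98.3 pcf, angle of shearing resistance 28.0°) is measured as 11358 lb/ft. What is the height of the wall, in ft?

K_a = 0.3610. P_a = ½ K_a γ H² ⇒ H = √(2P_a/(K_a γ)).
H = √(2×11358/(0.3610×98.3)) = 25.30 ft.

25.3 ft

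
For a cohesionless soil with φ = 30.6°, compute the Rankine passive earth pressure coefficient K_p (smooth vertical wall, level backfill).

3.07

K_p = (1 + sin φ)/(1 − sin φ) = tan²(45° + 30.6°/2) = 3.074.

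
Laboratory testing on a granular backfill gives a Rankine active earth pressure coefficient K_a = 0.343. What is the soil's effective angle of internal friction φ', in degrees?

K_a = tan²(45° − φ/2) ⇒ 45° − φ/2 = arctan(√0.343) = 30.36°.
φ = 2(45° − 30.36°) = 29.29°.

29.3°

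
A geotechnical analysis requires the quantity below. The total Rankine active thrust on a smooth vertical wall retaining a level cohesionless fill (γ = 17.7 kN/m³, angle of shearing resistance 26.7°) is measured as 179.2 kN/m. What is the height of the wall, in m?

7.30 m

K_a = 0.3800. P_a = ½ K_a γ H² ⇒ H = √(2P_a/(K_a γ)).
H = √(2×179.2/(0.3800×17.7)) = 7.300 m.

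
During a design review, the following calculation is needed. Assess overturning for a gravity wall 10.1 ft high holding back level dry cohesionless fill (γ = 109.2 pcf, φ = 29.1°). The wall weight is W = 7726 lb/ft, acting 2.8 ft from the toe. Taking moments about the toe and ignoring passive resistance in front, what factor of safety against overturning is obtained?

3.34

K_a = tan²(45° − 29.1°/2) = 0.3456.
P_a = ½K_aγH² = 0.5×0.3456×109.2×10.1² = 1925 lb/ft, acting at H/3 = 3.367 ft above the base.
Overturning moment M_o = P_a × H/3 = 1925 × 3.367 = 6480.
Resisting moment M_r = W × 2.8 = 7726 × 2.8 = 21630.
FS_overturning = M_r/M_o = 21630/6480 = 3.338.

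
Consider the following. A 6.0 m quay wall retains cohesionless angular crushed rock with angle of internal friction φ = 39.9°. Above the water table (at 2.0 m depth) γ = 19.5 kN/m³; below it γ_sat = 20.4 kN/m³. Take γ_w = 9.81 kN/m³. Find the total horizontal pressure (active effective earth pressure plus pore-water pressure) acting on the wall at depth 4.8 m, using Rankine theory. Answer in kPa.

42.5 kPa

K_a = (1 − sin φ)/(1 + sin φ) = 0.2184.
γ' = 20.4 − 9.81 = 10.59 kN/m³.
Effective vertical stress at 4.8 m: σ'_v = 19.5×2.0 + 10.59×2.80 = 68.65 kPa.
σ'_h = K_a σ'_v = 0.2184 × 68.65 = 15.00 kPa; u = γ_w × 2.80 = 27.47 kPa.
Total σ_h = 15.00 + 27.47 = 42.46 kPa.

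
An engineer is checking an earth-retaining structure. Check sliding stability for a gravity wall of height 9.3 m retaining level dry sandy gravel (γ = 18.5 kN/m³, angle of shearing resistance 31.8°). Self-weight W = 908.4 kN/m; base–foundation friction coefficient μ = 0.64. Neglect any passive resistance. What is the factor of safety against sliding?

K_a = tan²(45° − 31.8°/2) = 0.3098.
P_a = ½K_aγH² = 0.5×0.3098×18.5×9.3² = 247.8 kN/m, acting at H/3 = 3.100 m above the base.
FS_sliding = μW / P_a = 0.64×908.4 / 247.8 = 2.346.

2.35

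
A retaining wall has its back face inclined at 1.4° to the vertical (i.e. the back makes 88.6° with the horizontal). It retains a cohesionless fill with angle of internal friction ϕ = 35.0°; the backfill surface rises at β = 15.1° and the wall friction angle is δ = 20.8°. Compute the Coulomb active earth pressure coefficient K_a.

0.308

K_a = sin²(α+φ) / [sin²α · sin(α−δ) · (1 + √{sin(φ+δ)sin(φ−β) / (sin(α−δ)sin(α+β))})²].
With α = 88.6°, φ = 35.0°, δ = 20.8°, β = 15.1°: K_a = 0.3083.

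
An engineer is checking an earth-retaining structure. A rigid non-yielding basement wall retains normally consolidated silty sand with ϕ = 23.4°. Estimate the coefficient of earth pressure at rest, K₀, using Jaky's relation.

K₀ = 1 − sin φ' = 1 − sin 23.4° = 0.6029.

0.603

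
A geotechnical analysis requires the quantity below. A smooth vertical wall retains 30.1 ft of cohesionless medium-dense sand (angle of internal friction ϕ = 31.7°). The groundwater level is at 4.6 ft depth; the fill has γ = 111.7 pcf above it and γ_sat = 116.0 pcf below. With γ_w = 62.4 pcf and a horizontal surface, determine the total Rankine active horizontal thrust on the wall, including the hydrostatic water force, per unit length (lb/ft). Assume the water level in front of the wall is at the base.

K_a = tan²(45° − φ/2) = 0.3111.
γ' = 116.0 − 62.4 = 53.60 pcf. Depth below WT = 25.5 ft.
σ'_h at WT = K_a γ d_w = 159.8 psf; at base = 159.8 + K_a γ' × 25.5 = 585.0 psf.
P₁ (0–4.6 ft) = ½×159.8×4.6 = 367.6. P₂ (4.6–30.1 ft) = ½(159.8+585.0)×25.5 = 9497.
P_w = ½ γ_w h₂² = 0.5×62.4×25.5² = 20290. Total = 367.6+9497+20290 = 30150 lb/ft.

30200 lb/ft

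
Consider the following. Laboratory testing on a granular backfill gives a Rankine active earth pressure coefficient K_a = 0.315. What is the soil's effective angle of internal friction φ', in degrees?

K_a = tan²(45° − φ/2) ⇒ 45° − φ/2 = arctan(√0.315) = 29.30°.
φ = 2(45° − 29.30°) = 31.39°.

31.4°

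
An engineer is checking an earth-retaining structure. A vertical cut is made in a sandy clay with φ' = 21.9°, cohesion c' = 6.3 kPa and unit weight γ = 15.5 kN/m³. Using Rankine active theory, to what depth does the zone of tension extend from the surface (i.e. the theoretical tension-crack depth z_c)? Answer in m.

1.20 m

K_a = tan²(45° − 21.9°/2) = 0.4567; √K_a = 0.6758.
The active pressure is zero where K_a γ z = 2c√K_a, so z_c = 2c/(γ√K_a) = 2×6.3/(15.5×0.6758) = 1.203 m.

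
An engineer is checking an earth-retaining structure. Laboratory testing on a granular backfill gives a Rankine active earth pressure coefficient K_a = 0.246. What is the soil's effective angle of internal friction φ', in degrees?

K_a = tan²(45° − φ/2) ⇒ 45° − φ/2 = arctan(√0.246) = 26.38°.
φ = 2(45° − 26.38°) = 37.24°.

37.2°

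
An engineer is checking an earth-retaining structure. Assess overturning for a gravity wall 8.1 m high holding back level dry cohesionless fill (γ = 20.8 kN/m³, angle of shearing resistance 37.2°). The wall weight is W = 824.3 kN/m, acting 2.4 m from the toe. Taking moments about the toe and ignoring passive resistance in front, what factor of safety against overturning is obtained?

4.36

K_a = tan²(45° − 37.2°/2) = 0.2464.
P_a = ½K_aγH² = 0.5×0.2464×20.8×8.1² = 168.1 kN/m, acting at H/3 = 2.700 m above the base.
Overturning moment M_o = P_a × H/3 = 168.1 × 2.700 = 454.0.
Resisting moment M_r = W × 2.4 = 824.3 × 2.4 = 1978.
FS_overturning = M_r/M_o = 1978/454.0 = 4.358.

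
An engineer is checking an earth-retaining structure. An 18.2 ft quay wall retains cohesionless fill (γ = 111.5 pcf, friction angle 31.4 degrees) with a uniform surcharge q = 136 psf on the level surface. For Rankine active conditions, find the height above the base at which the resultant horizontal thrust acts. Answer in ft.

K_a = 0.3149.
Triangular part P₁ = ½K_aγH² = 5815 at H/3 = 6.067 ft; rectangular part P₂ = K_a q H = 779.5 at H/2 = 9.100 ft.
ȳ = (P₁·6.067 + P₂·9.100)/(P₁+P₂) = 6.425 ft.

6.43 ft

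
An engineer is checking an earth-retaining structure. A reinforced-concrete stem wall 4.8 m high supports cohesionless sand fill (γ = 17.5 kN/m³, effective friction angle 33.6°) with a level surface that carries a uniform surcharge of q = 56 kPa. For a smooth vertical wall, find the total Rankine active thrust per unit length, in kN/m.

135 kN/m

K_a = tan²(45° − φ/2) = 0.2875.
Soil triangle: ½ K_a γ H² = 0.5×0.2875×17.5×4.8² = 57.96 kN/m.
Surcharge rectangle: K_a q H = 0.2875×56×4.8 = 77.28 kN/m.
Total = 57.96 + 77.28 = 135.2 kN/m.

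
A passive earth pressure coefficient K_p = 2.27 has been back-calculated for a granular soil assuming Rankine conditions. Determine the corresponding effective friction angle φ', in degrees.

22.9°

K_p = (1+sin φ)/(1−sin φ) ⇒ sin φ = (K_p − 1)/(K_p + 1) = 0.3884.
φ = arcsin(0.3884) = 22.85°.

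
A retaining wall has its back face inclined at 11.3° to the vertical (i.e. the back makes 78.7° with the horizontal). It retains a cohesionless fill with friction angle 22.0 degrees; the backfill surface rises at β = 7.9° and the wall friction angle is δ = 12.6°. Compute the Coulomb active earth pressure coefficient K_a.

K_a = sin²(α+φ) / [sin²α · sin(α−δ) · (1 + √{sin(φ+δ)sin(φ−β) / (sin(α−δ)sin(α+β))})²].
With α = 78.7°, φ = 22.0°, δ = 12.6°, β = 7.9°: K_a = 0.5690.

0.569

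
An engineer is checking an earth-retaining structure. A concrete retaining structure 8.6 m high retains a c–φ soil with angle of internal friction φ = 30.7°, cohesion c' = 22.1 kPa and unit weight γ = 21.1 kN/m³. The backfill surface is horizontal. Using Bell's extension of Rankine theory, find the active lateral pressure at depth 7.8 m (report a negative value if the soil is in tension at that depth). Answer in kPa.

K_a = (1 − sin φ)/(1 + sin φ) = 0.3240.
σ_a = K_a γ z − 2c√K_a = 0.3240×21.1×7.8 − 2×22.1×0.5692 = 28.17 kPa.

28.2 kPa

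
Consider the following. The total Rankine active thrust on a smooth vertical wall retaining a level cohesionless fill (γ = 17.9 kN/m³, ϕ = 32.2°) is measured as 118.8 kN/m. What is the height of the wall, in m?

6.60 m

K_a = 0.3047. P_a = ½ K_a γ H² ⇒ H = √(2P_a/(K_a γ)).
H = √(2×118.8/(0.3047×17.9)) = 6.600 m.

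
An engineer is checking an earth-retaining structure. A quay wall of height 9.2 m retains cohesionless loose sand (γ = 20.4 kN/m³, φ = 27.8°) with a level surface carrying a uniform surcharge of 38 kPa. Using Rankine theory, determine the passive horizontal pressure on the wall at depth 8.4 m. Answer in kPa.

K_p = (1 + sin φ)/(1 − sin φ) = 2.748.
σ_v = γz + q = 20.4 × 8.4 + 38 = 209.4 kPa.
σ_h = K_p σ_v = 2.748 × 209.4 = 575.3 kPa.

575 kPa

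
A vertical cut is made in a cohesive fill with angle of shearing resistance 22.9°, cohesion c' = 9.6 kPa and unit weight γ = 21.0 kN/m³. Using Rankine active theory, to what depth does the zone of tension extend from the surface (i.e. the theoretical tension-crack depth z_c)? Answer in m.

K_a = tan²(45° − 22.9°/2) = 0.4398; √K_a = 0.6631.
The active pressure is zero where K_a γ z = 2c√K_a, so z_c = 2c/(γ√K_a) = 2×9.6/(21.0×0.6631) = 1.379 m.

1.38 m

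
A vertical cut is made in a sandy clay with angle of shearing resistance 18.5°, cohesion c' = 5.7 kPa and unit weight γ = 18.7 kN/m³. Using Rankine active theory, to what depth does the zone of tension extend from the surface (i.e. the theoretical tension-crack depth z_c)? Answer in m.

0.847 m

K_a = tan²(45° − 18.5°/2) = 0.5183; √K_a = 0.7199.
The active pressure is zero where K_a γ z = 2c√K_a, so z_c = 2c/(γ√K_a) = 2×5.7/(18.7×0.7199) = 0.8468 m.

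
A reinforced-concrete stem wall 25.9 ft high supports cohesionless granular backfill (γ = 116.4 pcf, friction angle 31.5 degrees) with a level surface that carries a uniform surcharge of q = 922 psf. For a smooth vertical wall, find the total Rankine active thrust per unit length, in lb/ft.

19700 lb/ft

K_a = tan²(45° − φ/2) = 0.3136.
Soil triangle: ½ K_a γ H² = 0.5×0.3136×116.4×25.9² = 12240 lb/ft.
Surcharge rectangle: K_a q H = 0.3136×922×25.9 = 7489 lb/ft.
Total = 12240 + 7489 = 19730 lb/ft.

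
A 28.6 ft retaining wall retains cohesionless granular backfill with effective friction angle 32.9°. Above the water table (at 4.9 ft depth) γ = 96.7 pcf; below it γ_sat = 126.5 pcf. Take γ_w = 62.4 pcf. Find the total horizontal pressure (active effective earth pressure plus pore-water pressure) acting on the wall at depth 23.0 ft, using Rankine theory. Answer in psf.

K_a = (1 − sin φ)/(1 + sin φ) = 0.2960.
γ' = 126.5 − 62.4 = 64.10 pcf.
Effective vertical stress at 23.0 ft: σ'_v = 96.7×4.9 + 64.10×18.1 = 1634 psf.
σ'_h = K_a σ'_v = 0.2960 × 1634 = 483.7 psf; u = γ_w × 18.1 = 1129 psf.
Total σ_h = 483.7 + 1129 = 1613 psf.

1610 psf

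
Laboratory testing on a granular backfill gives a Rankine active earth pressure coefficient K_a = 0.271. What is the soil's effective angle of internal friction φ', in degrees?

K_a = tan²(45° − φ/2) ⇒ 45° − φ/2 = arctan(√0.271) = 27.50°.
φ = 2(45° − 27.50°) = 35.00°.

35.0°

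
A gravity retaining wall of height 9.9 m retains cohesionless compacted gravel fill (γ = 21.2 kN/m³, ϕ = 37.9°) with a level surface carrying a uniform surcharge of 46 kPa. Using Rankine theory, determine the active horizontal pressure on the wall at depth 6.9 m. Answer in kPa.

45.9 kPa

K_a = (1 − sin φ)/(1 + sin φ) = 0.2389.
σ_v = γz + q = 21.2 × 6.9 + 46 = 192.3 kPa.
σ_h = K_a σ_v = 0.2389 × 192.3 = 45.94 kPa.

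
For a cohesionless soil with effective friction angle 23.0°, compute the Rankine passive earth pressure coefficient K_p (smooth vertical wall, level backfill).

K_p = (1 + sin φ)/(1 − sin φ) = tan²(45° + 23.0°/2) = 2.283.

2.28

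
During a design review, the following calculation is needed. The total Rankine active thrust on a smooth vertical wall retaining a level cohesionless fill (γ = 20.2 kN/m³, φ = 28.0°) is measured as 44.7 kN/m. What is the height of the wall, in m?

K_a = 0.3610. P_a = ½ K_a γ H² ⇒ H = √(2P_a/(K_a γ)).
H = √(2×44.7/(0.3610×20.2)) = 3.501 m.

3.50 m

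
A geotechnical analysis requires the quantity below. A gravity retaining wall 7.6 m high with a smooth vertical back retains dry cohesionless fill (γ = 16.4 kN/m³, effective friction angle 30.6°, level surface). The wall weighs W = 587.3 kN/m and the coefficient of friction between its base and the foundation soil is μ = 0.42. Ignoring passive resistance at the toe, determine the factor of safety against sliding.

1.60

K_a = tan²(45° − 30.6°/2) = 0.3253.
P_a = ½K_aγH² = 0.5×0.3253×16.4×7.6² = 154.1 kN/m, acting at H/3 = 2.533 m above the base.
FS_sliding = μW / P_a = 0.42×587.3 / 154.1 = 1.601.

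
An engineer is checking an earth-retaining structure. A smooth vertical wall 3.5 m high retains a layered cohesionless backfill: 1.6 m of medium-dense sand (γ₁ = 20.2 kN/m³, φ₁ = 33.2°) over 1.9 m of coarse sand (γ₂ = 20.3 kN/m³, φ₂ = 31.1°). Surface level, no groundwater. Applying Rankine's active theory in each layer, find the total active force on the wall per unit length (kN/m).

K_a1 = tan²(45°−33.2°/2) = 0.2924; K_a2 = tan²(45°−31.1°/2) = 0.3188.
Layer 1: σ at base = K_a1 γ₁ h₁ = 9.449 kPa; P₁ = ½×9.449×1.6 = 7.559.
Layer 2: σ_v at top = γ₁h₁ = 32.32; σ_h top = K_a2×32.32 = 10.30; σ_h base = K_a2×(32.32+20.3×1.9) = 22.60.
P₂ = ½(10.30+22.60)×1.9 = 31.26. Total P_a = 7.559+31.26 = 38.82 kN/m.

38.8 kN/m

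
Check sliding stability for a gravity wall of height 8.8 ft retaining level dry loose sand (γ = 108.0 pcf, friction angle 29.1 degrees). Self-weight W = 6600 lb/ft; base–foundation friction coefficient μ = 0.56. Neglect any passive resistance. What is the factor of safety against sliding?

K_a = tan²(45° − 29.1°/2) = 0.3456.
P_a = ½K_aγH² = 0.5×0.3456×108.0×8.8² = 1445 lb/ft, acting at H/3 = 2.933 ft above the base.
FS_sliding = μW / P_a = 0.56×6600 / 1445 = 2.557.

2.56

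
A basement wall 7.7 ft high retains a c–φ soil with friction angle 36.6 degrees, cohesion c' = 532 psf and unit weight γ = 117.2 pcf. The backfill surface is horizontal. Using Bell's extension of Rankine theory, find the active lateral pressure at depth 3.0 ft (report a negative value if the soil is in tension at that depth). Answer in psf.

-446 psf

K_a = (1 − sin φ)/(1 + sin φ) = 0.2530.
σ_a = K_a γ z − 2c√K_a = 0.2530×117.2×3.0 − 2×532×0.5029 = -446.2 psf.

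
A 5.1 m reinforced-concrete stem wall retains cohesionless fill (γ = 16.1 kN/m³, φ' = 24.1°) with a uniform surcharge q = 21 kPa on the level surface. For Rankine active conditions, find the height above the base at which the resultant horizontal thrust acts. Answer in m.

K_a = 0.4201.
Triangular part P₁ = ½K_aγH² = 87.97 at H/3 = 1.700 m; rectangular part P₂ = K_a q H = 44.99 at H/2 = 2.550 m.
ȳ = (P₁·1.700 + P₂·2.550)/(P₁+P₂) = 1.988 m.

1.99 m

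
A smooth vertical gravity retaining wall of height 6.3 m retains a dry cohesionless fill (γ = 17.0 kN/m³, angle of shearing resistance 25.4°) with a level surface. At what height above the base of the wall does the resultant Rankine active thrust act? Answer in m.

2.10 m

K_a = 0.3996.
The pressure distribution is triangular, so the resultant acts at H/3 above the base = 6.3/3 = 2.100 m.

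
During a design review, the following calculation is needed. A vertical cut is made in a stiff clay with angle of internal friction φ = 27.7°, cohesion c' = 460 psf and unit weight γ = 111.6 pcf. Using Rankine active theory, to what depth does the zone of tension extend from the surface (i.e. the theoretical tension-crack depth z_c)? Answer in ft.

K_a = tan²(45° − 27.7°/2) = 0.3653; √K_a = 0.6044.
The active pressure is zero where K_a γ z = 2c√K_a, so z_c = 2c/(γ√K_a) = 2×460/(111.6×0.6044) = 13.64 ft.

13.6 ft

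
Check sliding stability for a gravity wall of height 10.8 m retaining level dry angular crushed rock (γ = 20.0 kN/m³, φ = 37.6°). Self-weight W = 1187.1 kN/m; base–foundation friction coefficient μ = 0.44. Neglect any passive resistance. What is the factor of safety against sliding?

1.85

K_a = tan²(45° − 37.6°/2) = 0.2421.
P_a = ½K_aγH² = 0.5×0.2421×20.0×10.8² = 282.4 kN/m, acting at H/3 = 3.600 m above the base.
FS_sliding = μW / P_a = 0.44×1187.1 / 282.4 = 1.850.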